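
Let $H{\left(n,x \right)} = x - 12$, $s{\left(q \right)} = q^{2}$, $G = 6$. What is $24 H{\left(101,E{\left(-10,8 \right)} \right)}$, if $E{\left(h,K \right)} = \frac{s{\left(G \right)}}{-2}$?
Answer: $-720$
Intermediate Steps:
$E{\left(h,K \right)} = -18$ ($E{\left(h,K \right)} = \frac{6^{2}}{-2} = 36 \left(- \frac{1}{2}\right) = -18$)
$H{\left(n,x \right)} = -12 + x$
$24 H{\left(101,E{\left(-10,8 \right)} \right)} = 24 \left(-12 - 18\right) = 24 \left(-30\right) = -720$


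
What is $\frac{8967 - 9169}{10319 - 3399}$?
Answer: $- \frac{101}{3460} \approx -0.029191$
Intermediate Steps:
$\frac{8967 - 9169}{10319 - 3399} = - \frac{202}{6920} = \left(-202\right) \frac{1}{6920} = - \frac{101}{3460}$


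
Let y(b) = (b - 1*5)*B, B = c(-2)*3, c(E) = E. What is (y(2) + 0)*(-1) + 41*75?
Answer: 3057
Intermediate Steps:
B = -6 (B = -2*3 = -6)
y(b) = 30 - 6*b (y(b) = (b - 1*5)*(-6) = (b - 5)*(-6) = (-5 + b)*(-6) = 30 - 6*b)
(y(2) + 0)*(-1) + 41*75 = ((30 - 6*2) + 0)*(-1) + 41*75 = ((30 - 12) + 0)*(-1) + 3075 = (18 + 0)*(-1) + 3075 = 18*(-1) + 3075 = -18 + 3075 = 3057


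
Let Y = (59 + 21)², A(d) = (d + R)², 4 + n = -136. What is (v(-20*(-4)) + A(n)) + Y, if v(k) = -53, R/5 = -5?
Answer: 33572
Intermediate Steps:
n = -140 (n = -4 - 136 = -140)
R = -25 (R = 5*(-5) = -25)
A(d) = (-25 + d)² (A(d) = (d - 25)² = (-25 + d)²)
Y = 6400 (Y = 80² = 6400)
(v(-20*(-4)) + A(n)) + Y = (-53 + (-25 - 140)²) + 6400 = (-53 + (-165)²) + 6400 = (-53 + 27225) + 6400 = 27172 + 6400 = 33572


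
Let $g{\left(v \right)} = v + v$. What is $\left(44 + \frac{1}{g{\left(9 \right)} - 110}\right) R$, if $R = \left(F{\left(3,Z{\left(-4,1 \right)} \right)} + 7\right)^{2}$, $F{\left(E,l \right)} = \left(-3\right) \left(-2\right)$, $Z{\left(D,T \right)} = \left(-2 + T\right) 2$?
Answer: $\frac{683943}{92} \approx 7434.2$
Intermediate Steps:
$g{\left(v \right)} = 2 v$
$Z{\left(D,T \right)} = -4 + 2 T$
$F{\left(E,l \right)} = 6$
$R = 169$ ($R = \left(6 + 7\right)^{2} = 13^{2} = 169$)
$\left(44 + \frac{1}{g{\left(9 \right)} - 110}\right) R = \left(44 + \frac{1}{2 \cdot 9 - 110}\right) 169 = \left(44 + \frac{1}{18 - 110}\right) 169 = \left(44 + \frac{1}{-92}\right) 169 = \left(44 - \frac{1}{92}\right) 169 = \frac{4047}{92} \cdot 169 = \frac{683943}{92}$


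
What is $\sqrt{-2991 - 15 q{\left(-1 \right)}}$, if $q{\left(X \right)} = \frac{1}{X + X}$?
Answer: $\frac{3 i \sqrt{1326}}{2} \approx 54.621 i$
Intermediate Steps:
$q{\left(X \right)} = \frac{1}{2 X}$
$\sqrt{-2991 - 15 q{\left(-1 \right)}} = \sqrt{-2991 - 15 \frac{1}{2 \left(-1\right)}} = \sqrt{-2991 - 15 \cdot \frac{1}{2} \left(-1\right)} = \sqrt{-2991 - - \frac{15}{2}} = \sqrt{-2991 + \frac{15}{2}} = \sqrt{- \frac{5967}{2}} = \frac{3 i \sqrt{1326}}{2}$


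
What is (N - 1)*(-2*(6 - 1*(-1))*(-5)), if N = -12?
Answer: -910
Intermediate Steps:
(N - 1)*(-2*(6 - 1*(-1))*(-5)) = (-12 - 1)*(-2*(6 - 1*(-1))*(-5)) = -13*(-2*(6 + 1))*(-5) = -13*(-2*7)*(-5) = -(-182)*(-5) = -13*70 = -910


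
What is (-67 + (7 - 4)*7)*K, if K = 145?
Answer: -6670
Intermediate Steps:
(-67 + (7 - 4)*7)*K = (-67 + (7 - 4)*7)*145 = (-67 + 3*7)*145 = (-67 + 21)*145 = -46*145 = -6670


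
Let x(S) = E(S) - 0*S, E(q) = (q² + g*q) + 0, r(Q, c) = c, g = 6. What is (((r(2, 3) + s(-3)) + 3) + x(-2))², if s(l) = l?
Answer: 25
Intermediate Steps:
E(q) = q² + 6*q (E(q) = (q² + 6*q) + 0 = q² + 6*q)
x(S) = S*(6 + S) (x(S) = S*(6 + S) - 0*S = S*(6 + S) - 1*0 = S*(6 + S) + 0 = S*(6 + S))
(((r(2, 3) + s(-3)) + 3) + x(-2))² = (((3 - 3) + 3) - 2*(6 - 2))² = ((0 + 3) - 2*4)² = (3 - 8)² = (-5)² = 25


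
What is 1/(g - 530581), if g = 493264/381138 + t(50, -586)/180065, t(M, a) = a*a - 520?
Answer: -34314806985/18206674853580761 ≈ -1.8847e-6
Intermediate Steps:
t(M, a) = -520 + a**2 (t(M, a) = a**2 - 520 = -520 + a**2)
g = 109751327524/34314806985 (g = 493264/381138 + (-520 + (-586)**2)/180065 = 493264*(1/381138) + (-520 + 343396)*(1/180065) = 246632/190569 + 342876*(1/180065) = 246632/190569 + 342876/180065 = 109751327524/34314806985 ≈ 3.1984)
1/(g - 530581) = 1/(109751327524/34314806985 - 530581) = 1/(-18206674853580761/34314806985) = -34314806985/18206674853580761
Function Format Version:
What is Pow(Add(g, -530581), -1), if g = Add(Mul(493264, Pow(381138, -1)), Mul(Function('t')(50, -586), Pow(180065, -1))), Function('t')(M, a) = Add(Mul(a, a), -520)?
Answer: Rational(-34314806985, 18206674853580761) ≈ -1.8847e-6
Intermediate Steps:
Function('t')(M, a) = Add(-520, Pow(a, 2)) (Function('t')(M, a) = Add(Pow(a, 2), -520) = Add(-520, Pow(a, 2)))
g = Rational(109751327524, 34314806985) (g = Add(Mul(493264, Pow(381138, -1)), Mul(Add(-520, Pow(-586, 2)), Pow(180065, -1))) = Add(Mul(493264, Rational(1, 381138)), Mul(Add(-520, 343396), Rational(1, 180065))) = Add(Rational(246632, 190569), Mul(342876, Rational(1, 180065))) = Add(Rational(246632, 190569), Rational(342876, 180065)) = Rational(109751327524, 34314806985) ≈ 3.1984)
Pow(Add(g, -530581), -1) = Pow(Add(Rational(109751327524, 34314806985), -530581), -1) = Pow(Rational(-18206674853580761, 34314806985), -1) = Rational(-34314806985, 18206674853580761)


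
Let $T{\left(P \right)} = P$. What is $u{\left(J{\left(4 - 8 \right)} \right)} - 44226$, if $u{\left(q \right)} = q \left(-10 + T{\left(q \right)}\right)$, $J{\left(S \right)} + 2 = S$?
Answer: $-44130$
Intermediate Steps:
$J{\left(S \right)} = -2 + S$
$u{\left(q \right)} = q \left(-10 + q\right)$
$u{\left(J{\left(4 - 8 \right)} \right)} - 44226 = \left(-2 + \left(4 - 8\right)\right) \left(-10 + \left(-2 + \left(4 - 8\right)\right)\right) - 44226 = \left(-2 - 4\right) \left(-10 - 6\right) - 44226 = - 6 \left(-10 - 6\right) - 44226 = \left(-6\right) \left(-16\right) - 44226 = 96 - 44226 = -44130$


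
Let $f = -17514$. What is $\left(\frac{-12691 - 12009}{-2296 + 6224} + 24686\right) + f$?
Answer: $\frac{7036729}{982} \approx 7165.7$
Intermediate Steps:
$\left(\frac{-12691 - 12009}{-2296 + 6224} + 24686\right) + f = \left(\frac{-12691 - 12009}{-2296 + 6224} + 24686\right) - 17514 = \left(- \frac{24700}{3928} + 24686\right) - 17514 = \left(\left(-24700\right) \frac{1}{3928} + 24686\right) - 17514 = \left(- \frac{6175}{982} + 24686\right) - 17514 = \frac{24235477}{982} - 17514 = \frac{7036729}{982}$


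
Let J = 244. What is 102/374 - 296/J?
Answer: -631/671 ≈ -0.94039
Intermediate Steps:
102/374 - 296/J = 102/374 - 296/244 = 102*(1/374) - 296*1/244 = 3/11 - 74/61 = -631/671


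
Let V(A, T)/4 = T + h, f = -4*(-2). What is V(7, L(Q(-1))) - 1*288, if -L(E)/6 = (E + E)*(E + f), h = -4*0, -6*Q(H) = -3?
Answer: -492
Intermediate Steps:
Q(H) = 1/2 (Q(H) = -1/6*(-3) = 1/2)
f = 8
h = 0
L(E) = -12*E*(8 + E) (L(E) = -6*(E + E)*(E + 8) = -6*2*E*(8 + E) = -12*E*(8 + E))
V(A, T) = 4*T (V(A, T) = 4*(T + 0) = 4*T)
V(7, L(Q(-1))) - 1*288 = 4*(-12*1/2*(8 + 1/2)) - 1*288 = 4*(-12*1/2*17/2) - 288 = 4*(-51) - 288 = -204 - 288 = -492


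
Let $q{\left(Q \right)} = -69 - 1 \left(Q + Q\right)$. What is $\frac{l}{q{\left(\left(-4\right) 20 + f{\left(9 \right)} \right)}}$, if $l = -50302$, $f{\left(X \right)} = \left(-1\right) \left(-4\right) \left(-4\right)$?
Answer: $- \frac{50302}{123} \approx -408.96$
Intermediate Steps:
$f{\left(X \right)} = -16$ ($f{\left(X \right)} = 4 \left(-4\right) = -16$)
$q{\left(Q \right)} = -69 - 2 Q$ ($q{\left(Q \right)} = -69 - 1 \cdot 2 Q = -69 - 2 Q$)
$\frac{l}{q{\left(\left(-4\right) 20 + f{\left(9 \right)} \right)}} = - \frac{50302}{-69 - 2 \left(\left(-4\right) 20 - 16\right)} = - \frac{50302}{-69 - 2 \left(-80 - 16\right)} = - \frac{50302}{-69 - -192} = - \frac{50302}{-69 + 192} = - \frac{50302}{123}$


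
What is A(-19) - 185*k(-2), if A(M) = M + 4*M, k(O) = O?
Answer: 275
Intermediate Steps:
A(M) = 5*M
A(-19) - 185*k(-2) = 5*(-19) - 185*(-2) = -95 + 370 = 275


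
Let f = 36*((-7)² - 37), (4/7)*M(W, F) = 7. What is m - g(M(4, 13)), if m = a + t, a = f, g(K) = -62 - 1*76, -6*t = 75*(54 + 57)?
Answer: -1635/2 ≈ -817.50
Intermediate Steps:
t = -2775/2 (t = -25*(54 + 57)/2 = -25*111/2 = -⅙*8325 = -2775/2 ≈ -1387.5)
M(W, F) = 49/4 (M(W, F) = (7/4)*7 = 49/4)
g(K) = -138 (g(K) = -62 - 76 = -138)
f = 432 (f = 36*(49 - 37) = 36*12 = 432)
a = 432
m = -1911/2 (m = 432 - 2775/2 = -1911/2 ≈ -955.50)
m - g(M(4, 13)) = -1911/2 - 1*(-138) = -1911/2 + 138 = -1635/2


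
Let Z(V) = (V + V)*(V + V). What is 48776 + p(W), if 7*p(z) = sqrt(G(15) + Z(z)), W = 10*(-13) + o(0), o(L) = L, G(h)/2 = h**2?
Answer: 48776 + 5*sqrt(2722)/7 ≈ 48813.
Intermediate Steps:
G(h) = 2*h**2
Z(V) = 4*V**2 (Z(V) = (2*V)*(2*V) = 4*V**2)
W = -130 (W = 10*(-13) + 0 = -130 + 0 = -130)
p(z) = sqrt(450 + 4*z**2)/7 (p(z) = sqrt(2*15**2 + 4*z**2)/7 = sqrt(2*225 + 4*z**2)/7 = sqrt(450 + 4*z**2)/7)
48776 + p(W) = 48776 + sqrt(450 + 4*(-130)**2)/7 = 48776 + sqrt(450 + 4*16900)/7 = 48776 + sqrt(450 + 67600)/7 = 48776 + sqrt(68050)/7 = 48776 + (5*sqrt(2722))/7 = 48776 + 5*sqrt(2722)/7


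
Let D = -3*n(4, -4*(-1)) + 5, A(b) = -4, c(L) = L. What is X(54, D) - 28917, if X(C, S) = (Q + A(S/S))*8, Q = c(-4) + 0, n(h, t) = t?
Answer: -28981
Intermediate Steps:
D = -7 (D = -(-12)*(-1) + 5 = -3*4 + 5 = -12 + 5 = -7)
Q = -4 (Q = -4 + 0 = -4)
X(C, S) = -64 (X(C, S) = (-4 - 4)*8 = -8*8 = -64)
X(54, D) - 28917 = -64 - 28917 = -28981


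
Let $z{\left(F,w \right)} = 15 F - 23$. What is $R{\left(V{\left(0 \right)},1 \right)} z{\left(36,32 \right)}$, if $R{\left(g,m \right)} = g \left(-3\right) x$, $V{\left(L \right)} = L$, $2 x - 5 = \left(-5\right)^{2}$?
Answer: $0$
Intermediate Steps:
$z{\left(F,w \right)} = -23 + 15 F$
$x = 15$ ($x = \frac{5}{2} + \frac{\left(-5\right)^{2}}{2} = \frac{5}{2} + \frac{1}{2} \cdot 25 = \frac{5}{2} + \frac{25}{2} = 15$)
$R{\left(g,m \right)} = - 45 g$ ($R{\left(g,m \right)} = g \left(-3\right) 15 = - 3 g 15 = - 45 g$)
$R{\left(V{\left(0 \right)},1 \right)} z{\left(36,32 \right)} = \left(-45\right) 0 \left(-23 + 15 \cdot 36\right) = 0 \left(-23 + 540\right) = 0 \cdot 517 = 0$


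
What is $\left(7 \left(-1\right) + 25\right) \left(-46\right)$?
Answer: $-828$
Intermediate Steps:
$\left(7 \left(-1\right) + 25\right) \left(-46\right) = \left(-7 + 25\right) \left(-46\right) = 18 \left(-46\right) = -828$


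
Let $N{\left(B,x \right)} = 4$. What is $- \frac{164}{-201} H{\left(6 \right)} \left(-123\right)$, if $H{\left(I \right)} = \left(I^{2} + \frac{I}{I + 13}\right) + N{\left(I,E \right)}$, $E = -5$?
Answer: $- \frac{5150584}{1273} \approx -4046.0$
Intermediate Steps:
$H{\left(I \right)} = 4 + I^{2} + \frac{I}{13 + I}$ ($H{\left(I \right)} = \left(I^{2} + \frac{I}{I + 13}\right) + 4 = \left(I^{2} + \frac{I}{13 + I}\right) + 4 = 4 + I^{2} + \frac{I}{13 + I}$)
$- \frac{164}{-201} H{\left(6 \right)} \left(-123\right) = - \frac{164}{-201} \frac{52 + 6^{3} + 5 \cdot 6 + 13 \cdot 6^{2}}{13 + 6} \left(-123\right) = \left(-164\right) \left(- \frac{1}{201}\right) \frac{52 + 216 + 30 + 13 \cdot 36}{19} \left(-123\right) = \frac{164 \frac{52 + 216 + 30 + 468}{19}}{201} \left(-123\right) = \frac{164 \cdot \frac{1}{19} \cdot 766}{201} \left(-123\right) = \frac{164}{201} \cdot \frac{766}{19} \left(-123\right) = \frac{125624}{3819} \left(-123\right) = - \frac{5150584}{1273}$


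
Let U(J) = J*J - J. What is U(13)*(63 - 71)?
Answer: -1248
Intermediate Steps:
U(J) = J² - J
U(13)*(63 - 71) = (13*(-1 + 13))*(63 - 71) = (13*12)*(-8) = 156*(-8) = -1248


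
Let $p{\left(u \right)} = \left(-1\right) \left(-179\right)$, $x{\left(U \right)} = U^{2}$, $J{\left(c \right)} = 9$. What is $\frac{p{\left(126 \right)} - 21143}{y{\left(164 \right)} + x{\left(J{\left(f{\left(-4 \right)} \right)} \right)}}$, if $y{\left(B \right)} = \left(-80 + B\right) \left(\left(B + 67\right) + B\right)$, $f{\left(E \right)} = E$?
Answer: $- \frac{6988}{11087} \approx -0.63029$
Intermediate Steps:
$y{\left(B \right)} = \left(-80 + B\right) \left(67 + 2 B\right)$ ($y{\left(B \right)} = \left(-80 + B\right) \left(\left(67 + B\right) + B\right) = \left(-80 + B\right) \left(67 + 2 B\right)$)
$p{\left(u \right)} = 179$
$\frac{p{\left(126 \right)} - 21143}{y{\left(164 \right)} + x{\left(J{\left(f{\left(-4 \right)} \right)} \right)}} = \frac{179 - 21143}{\left(-5360 - 15252 + 2 \cdot 164^{2}\right) + 9^{2}} = - \frac{20964}{\left(-5360 - 15252 + 2 \cdot 26896\right) + 81} = - \frac{20964}{\left(-5360 - 15252 + 53792\right) + 81} = - \frac{20964}{33180 + 81} = - \frac{20964}{33261} = \left(-20964\right) \frac{1}{33261} = - \frac{6988}{11087}$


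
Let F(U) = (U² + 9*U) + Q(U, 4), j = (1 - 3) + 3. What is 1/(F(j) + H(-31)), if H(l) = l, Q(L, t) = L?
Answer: -1/20 ≈ -0.050000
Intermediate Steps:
j = 1 (j = -2 + 3 = 1)
F(U) = U² + 10*U (F(U) = (U² + 9*U) + U = U² + 10*U)
1/(F(j) + H(-31)) = 1/(1*(10 + 1) - 31) = 1/(1*11 - 31) = 1/(11 - 31) = 1/(-20) = -1/20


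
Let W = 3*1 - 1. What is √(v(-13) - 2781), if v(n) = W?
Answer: I*√2779 ≈ 52.716*I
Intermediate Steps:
W = 2 (W = 3 - 1 = 2)
v(n) = 2
√(v(-13) - 2781) = √(2 - 2781) = √(-2779) = I*√2779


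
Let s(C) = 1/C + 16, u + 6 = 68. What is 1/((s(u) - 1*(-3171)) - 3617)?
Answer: -62/26659 ≈ -0.0023257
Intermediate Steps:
u = 62 (u = -6 + 68 = 62)
s(C) = 16 + 1/C
1/((s(u) - 1*(-3171)) - 3617) = 1/(((16 + 1/62) - 1*(-3171)) - 3617) = 1/(((16 + 1/62) + 3171) - 3617) = 1/((993/62 + 3171) - 3617) = 1/(197595/62 - 3617) = 1/(-26659/62) = -62/26659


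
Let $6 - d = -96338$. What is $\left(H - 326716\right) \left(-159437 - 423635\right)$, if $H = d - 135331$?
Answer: $213231179616$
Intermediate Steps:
$d = 96344$ ($d = 6 - -96338 = 6 + 96338 = 96344$)
$H = -38987$ ($H = 96344 - 135331 = -38987$)
$\left(H - 326716\right) \left(-159437 - 423635\right) = \left(-38987 - 326716\right) \left(-159437 - 423635\right) = \left(-365703\right) \left(-583072\right) = 213231179616$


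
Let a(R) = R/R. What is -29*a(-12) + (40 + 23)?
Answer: 34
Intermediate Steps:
a(R) = 1
-29*a(-12) + (40 + 23) = -29*1 + (40 + 23) = -29 + 63 = 34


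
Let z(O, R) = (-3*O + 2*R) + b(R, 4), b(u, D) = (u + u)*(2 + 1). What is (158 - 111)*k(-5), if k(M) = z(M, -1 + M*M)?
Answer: 9729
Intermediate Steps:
b(u, D) = 6*u (b(u, D) = (2*u)*3 = 6*u)
z(O, R) = -3*O + 8*R (z(O, R) = (-3*O + 2*R) + 6*R = -3*O + 8*R)
k(M) = -8 - 3*M + 8*M**2 (k(M) = -3*M + 8*(-1 + M*M) = -3*M + 8*(-1 + M**2) = -3*M + (-8 + 8*M**2) = -8 - 3*M + 8*M**2)
(158 - 111)*k(-5) = (158 - 111)*(-8 - 3*(-5) + 8*(-5)**2) = 47*(-8 + 15 + 8*25) = 47*(-8 + 15 + 200) = 47*207 = 9729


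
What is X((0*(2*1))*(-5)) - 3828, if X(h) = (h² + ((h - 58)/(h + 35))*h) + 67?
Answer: -3761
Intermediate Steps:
X(h) = 67 + h² + h*(-58 + h)/(35 + h) (X(h) = (h² + ((-58 + h)/(35 + h))*h) + 67 = (h² + h*(-58 + h)/(35 + h)) + 67 = 67 + h² + h*(-58 + h)/(35 + h))
X((0*(2*1))*(-5)) - 3828 = (2345 + ((0*(2*1))*(-5))³ + 9*((0*(2*1))*(-5)) + 36*((0*(2*1))*(-5))²)/(35 + (0*(2*1))*(-5)) - 3828 = (2345 + ((0*2)*(-5))³ + 9*((0*2)*(-5)) + 36*((0*2)*(-5))²)/(35 + (0*2)*(-5)) - 3828 = (2345 + (0*(-5))³ + 9*(0*(-5)) + 36*(0*(-5))²)/(35 + 0*(-5)) - 3828 = (2345 + 0³ + 9*0 + 36*0²)/(35 + 0) - 3828 = (2345 + 0 + 0 + 36*0)/35 - 3828 = (2345 + 0 + 0 + 0)/35 - 3828 = (1/35)*2345 - 3828 = 67 - 3828 = -3761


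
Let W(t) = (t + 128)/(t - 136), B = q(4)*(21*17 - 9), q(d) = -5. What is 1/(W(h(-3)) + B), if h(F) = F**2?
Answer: -127/221117 ≈ -0.00057436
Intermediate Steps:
B = -1740 (B = -5*(21*17 - 9) = -5*(357 - 9) = -5*348 = -1740)
W(t) = (128 + t)/(-136 + t)
1/(W(h(-3)) + B) = 1/((128 + (-3)**2)/(-136 + (-3)**2) - 1740) = 1/((128 + 9)/(-136 + 9) - 1740) = 1/(137/(-127) - 1740) = 1/(-1/127*137 - 1740) = 1/(-137/127 - 1740) = 1/(-221117/127) = -127/221117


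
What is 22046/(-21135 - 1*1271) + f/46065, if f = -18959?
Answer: -720172172/516066195 ≈ -1.3955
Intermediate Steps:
22046/(-21135 - 1*1271) + f/46065 = 22046/(-21135 - 1*1271) - 18959/46065 = 22046/(-21135 - 1271) - 18959*1/46065 = 22046/(-22406) - 18959/46065 = 22046*(-1/22406) - 18959/46065 = -11023/11203 - 18959/46065 = -720172172/516066195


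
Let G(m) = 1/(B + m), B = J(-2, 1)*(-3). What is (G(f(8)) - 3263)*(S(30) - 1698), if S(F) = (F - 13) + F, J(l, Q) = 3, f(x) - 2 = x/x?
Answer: 32324929/6 ≈ 5.3875e+6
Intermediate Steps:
f(x) = 3 (f(x) = 2 + x/x = 2 + 1 = 3)
S(F) = -13 + 2*F (S(F) = (-13 + F) + F = -13 + 2*F)
B = -9 (B = 3*(-3) = -9)
G(m) = 1/(-9 + m)
(G(f(8)) - 3263)*(S(30) - 1698) = (1/(-9 + 3) - 3263)*((-13 + 2*30) - 1698) = (1/(-6) - 3263)*((-13 + 60) - 1698) = (-⅙ - 3263)*(47 - 1698) = -19579/6*(-1651) = 32324929/6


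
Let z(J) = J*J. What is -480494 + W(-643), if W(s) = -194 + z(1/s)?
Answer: -198739972911/413449 ≈ -4.8069e+5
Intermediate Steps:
z(J) = J**2
W(s) = -194 + s**(-2) (W(s) = -194 + (1/s)**2 = -194 + s**(-2))
-480494 + W(-643) = -480494 + (-194 + (-643)**(-2)) = -480494 + (-194 + 1/413449) = -480494 - 80209105/413449 = -198739972911/413449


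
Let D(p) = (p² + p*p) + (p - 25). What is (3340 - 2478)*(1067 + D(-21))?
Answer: 1640386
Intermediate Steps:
D(p) = -25 + p + 2*p² (D(p) = (p² + p²) + (-25 + p) = 2*p² + (-25 + p) = -25 + p + 2*p²)
(3340 - 2478)*(1067 + D(-21)) = (3340 - 2478)*(1067 + (-25 - 21 + 2*(-21)²)) = 862*(1067 + (-25 - 21 + 2*441)) = 862*(1067 + (-25 - 21 + 882)) = 862*(1067 + 836) = 862*1903 = 1640386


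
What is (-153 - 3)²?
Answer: 24336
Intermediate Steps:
(-153 - 3)² = (-156)² = 24336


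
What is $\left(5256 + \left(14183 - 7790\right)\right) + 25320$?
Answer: $36969$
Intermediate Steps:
$\left(5256 + \left(14183 - 7790\right)\right) + 25320 = \left(5256 + 6393\right) + 25320 = 11649 + 25320 = 36969$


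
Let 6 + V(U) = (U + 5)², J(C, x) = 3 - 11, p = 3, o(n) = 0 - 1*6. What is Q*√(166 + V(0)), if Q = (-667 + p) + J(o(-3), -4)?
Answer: -672*√185 ≈ -9140.2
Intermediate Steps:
o(n) = -6 (o(n) = 0 - 6 = -6)
J(C, x) = -8
V(U) = -6 + (5 + U)² (V(U) = -6 + (U + 5)² = -6 + (5 + U)²)
Q = -672 (Q = (-667 + 3) - 8 = -664 - 8 = -672)
Q*√(166 + V(0)) = -672*√(166 + (-6 + (5 + 0)²)) = -672*√(166 + (-6 + 5²)) = -672*√(166 + (-6 + 25)) = -672*√(166 + 19) = -672*√185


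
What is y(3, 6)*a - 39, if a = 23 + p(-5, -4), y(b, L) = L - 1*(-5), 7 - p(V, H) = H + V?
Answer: 390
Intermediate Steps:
p(V, H) = 7 - H - V (p(V, H) = 7 - (H + V) = 7 + (-H - V) = 7 - H - V)
y(b, L) = 5 + L (y(b, L) = L + 5 = 5 + L)
a = 39 (a = 23 + (7 - 1*(-4) - 1*(-5)) = 23 + (7 + 4 + 5) = 23 + 16 = 39)
y(3, 6)*a - 39 = (5 + 6)*39 - 39 = 11*39 - 39 = 429 - 39 = 390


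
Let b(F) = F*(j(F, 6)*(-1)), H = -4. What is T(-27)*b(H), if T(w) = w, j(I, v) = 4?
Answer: -432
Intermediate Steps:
b(F) = -4*F (b(F) = F*(4*(-1)) = F*(-4) = -4*F)
T(-27)*b(H) = -(-108)*(-4) = -27*16 = -432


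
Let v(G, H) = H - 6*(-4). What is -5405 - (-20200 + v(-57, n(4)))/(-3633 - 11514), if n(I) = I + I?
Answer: -81889703/15147 ≈ -5406.3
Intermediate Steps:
n(I) = 2*I
v(G, H) = 24 + H (v(G, H) = H + 24 = 24 + H)
-5405 - (-20200 + v(-57, n(4)))/(-3633 - 11514) = -5405 - (-20200 + (24 + 2*4))/(-3633 - 11514) = -5405 - (-20200 + (24 + 8))/(-15147) = -5405 - (-20200 + 32)*(-1)/15147 = -5405 - (-20168)*(-1)/15147 = -5405 - 1*20168/15147 = -5405 - 20168/15147 = -81889703/15147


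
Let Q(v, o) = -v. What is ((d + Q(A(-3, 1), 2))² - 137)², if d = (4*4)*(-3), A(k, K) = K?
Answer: 5125696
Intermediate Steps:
d = -48 (d = 16*(-3) = -48)
((d + Q(A(-3, 1), 2))² - 137)² = ((-48 - 1*1)² - 137)² = ((-48 - 1)² - 137)² = ((-49)² - 137)² = (2401 - 137)² = 2264² = 5125696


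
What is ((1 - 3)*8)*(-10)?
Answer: 160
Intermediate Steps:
((1 - 3)*8)*(-10) = -2*8*(-10) = -16*(-10) = 160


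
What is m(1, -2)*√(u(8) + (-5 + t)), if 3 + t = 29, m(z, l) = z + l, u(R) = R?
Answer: -√29 ≈ -5.3852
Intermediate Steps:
m(z, l) = l + z
t = 26 (t = -3 + 29 = 26)
m(1, -2)*√(u(8) + (-5 + t)) = (-2 + 1)*√(8 + (-5 + 26)) = -√(8 + 21) = -√29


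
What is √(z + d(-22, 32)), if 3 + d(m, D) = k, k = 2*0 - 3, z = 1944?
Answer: √1938 ≈ 44.023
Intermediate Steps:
k = -3 (k = 0 - 3 = -3)
d(m, D) = -6 (d(m, D) = -3 - 3 = -6)
√(z + d(-22, 32)) = √(1944 - 6) = √1938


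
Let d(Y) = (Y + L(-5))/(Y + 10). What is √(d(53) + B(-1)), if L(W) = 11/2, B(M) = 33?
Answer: 5*√266/14 ≈ 5.8248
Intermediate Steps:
L(W) = 11/2 (L(W) = 11*(½) = 11/2)
d(Y) = (11/2 + Y)/(10 + Y) (d(Y) = (Y + 11/2)/(Y + 10) = (11/2 + Y)/(10 + Y))
√(d(53) + B(-1)) = √((11/2 + 53)/(10 + 53) + 33) = √((117/2)/63 + 33) = √((1/63)*(117/2) + 33) = √(13/14 + 33) = √(475/14) = 5*√266/14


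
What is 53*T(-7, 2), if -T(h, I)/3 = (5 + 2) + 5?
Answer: -1908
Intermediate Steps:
T(h, I) = -36 (T(h, I) = -3*((5 + 2) + 5) = -3*(7 + 5) = -3*12 = -36)
53*T(-7, 2) = 53*(-36) = -1908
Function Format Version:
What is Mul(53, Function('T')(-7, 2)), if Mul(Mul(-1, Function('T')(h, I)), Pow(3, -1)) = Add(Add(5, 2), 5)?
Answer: -1908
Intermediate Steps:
Function('T')(h, I) = -36 (Function('T')(h, I) = Mul(-3, Add(Add(5, 2), 5)) = Mul(-3, Add(7, 5)) = Mul(-3, 12) = -36)
Mul(53, Function('T')(-7, 2)) = Mul(53, -36) = -1908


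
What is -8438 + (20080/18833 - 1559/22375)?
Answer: -3555255178897/421388375 ≈ -8437.0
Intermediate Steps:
-8438 + (20080/18833 - 1559/22375) = -8438 + 419929353/421388375 = -3555255178897/421388375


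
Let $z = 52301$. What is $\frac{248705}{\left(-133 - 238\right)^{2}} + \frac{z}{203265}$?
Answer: $\frac{57751783766}{27977597865} \approx 2.0642$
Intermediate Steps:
$\frac{248705}{\left(-133 - 238\right)^{2}} + \frac{z}{203265} = \frac{248705}{\left(-133 - 238\right)^{2}} + \frac{52301}{203265} = \frac{248705}{\left(-371\right)^{2}} + 52301 \cdot \frac{1}{203265} = \frac{248705}{137641} + \frac{52301}{203265} = \frac{57751783766}{27977597865}$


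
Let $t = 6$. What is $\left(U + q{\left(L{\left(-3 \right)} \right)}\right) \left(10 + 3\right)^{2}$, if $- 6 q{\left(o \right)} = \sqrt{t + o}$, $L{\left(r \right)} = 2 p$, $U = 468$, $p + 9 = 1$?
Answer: $79092 - \frac{169 i \sqrt{10}}{6} \approx 79092.0 - 89.071 i$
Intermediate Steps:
$p = -8$ ($p = -9 + 1 = -8$)
$L{\left(r \right)} = -16$ ($L{\left(r \right)} = 2 \left(-8\right) = -16$)
$q{\left(o \right)} = - \frac{\sqrt{6 + o}}{6}$
$\left(U + q{\left(L{\left(-3 \right)} \right)}\right) \left(10 + 3\right)^{2} = \left(468 - \frac{\sqrt{6 - 16}}{6}\right) \left(10 + 3\right)^{2} = \left(468 - \frac{\sqrt{-10}}{6}\right) 13^{2} = \left(468 - \frac{i \sqrt{10}}{6}\right) 169 = 79092 - \frac{169 i \sqrt{10}}{6}$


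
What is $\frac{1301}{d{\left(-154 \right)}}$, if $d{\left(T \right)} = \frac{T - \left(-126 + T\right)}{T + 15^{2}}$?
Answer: $\frac{92371}{126} \approx 733.1$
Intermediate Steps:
$d{\left(T \right)} = \frac{126}{225 + T}$ ($d{\left(T \right)} = \frac{126}{T + 225} = \frac{126}{225 + T}$)
$\frac{1301}{d{\left(-154 \right)}} = \frac{1301}{126 \frac{1}{225 - 154}} = \frac{1301}{126 \cdot \frac{1}{71}} = \frac{1301}{\frac{126}{71}} = 1301 \cdot \frac{71}{126} = \frac{92371}{126}$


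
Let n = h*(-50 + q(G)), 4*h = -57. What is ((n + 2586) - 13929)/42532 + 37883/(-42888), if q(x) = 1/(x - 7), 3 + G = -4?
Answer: -14469818903/12768786912 ≈ -1.1332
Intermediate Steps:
h = -57/4 (h = (¼)*(-57) = -57/4 ≈ -14.250)
G = -7 (G = -3 - 4 = -7)
q(x) = 1/(-7 + x)
n = 39957/56 (n = -57*(-50 + 1/(-7 - 7))/4 = -57*(-50 + 1/(-14))/4 = -57*(-50 - 1/14)/4 = -57/4*(-701/14) = 39957/56 ≈ 713.52)
((n + 2586) - 13929)/42532 + 37883/(-42888) = ((39957/56 + 2586) - 13929)/42532 + 37883/(-42888) = (184773/56 - 13929)*(1/42532) + 37883*(-1/42888) = -595251/56*1/42532 - 37883/42888 = -595251/2381792 - 37883/42888 = -14469818903/12768786912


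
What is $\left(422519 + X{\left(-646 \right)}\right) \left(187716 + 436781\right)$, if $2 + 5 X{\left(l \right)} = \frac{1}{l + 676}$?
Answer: $\frac{39579240346127}{150} \approx 2.6386 \cdot 10^{11}$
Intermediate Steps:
$X{\left(l \right)} = - \frac{2}{5} + \frac{1}{5 \left(676 + l\right)}$ ($X{\left(l \right)} = - \frac{2}{5} + \frac{1}{5 \left(l + 676\right)} = - \frac{2}{5} + \frac{1}{5 \left(676 + l\right)}$)
$\left(422519 + X{\left(-646 \right)}\right) \left(187716 + 436781\right) = \left(422519 + \frac{-1351 - -1292}{5 \left(676 - 646\right)}\right) \left(187716 + 436781\right) = \left(422519 + \frac{-1351 + 1292}{5 \cdot 30}\right) 624497 = \left(422519 + \frac{1}{5} \cdot \frac{1}{30} \left(-59\right)\right) 624497 = \left(422519 - \frac{59}{150}\right) 624497 = \frac{63377791}{150} \cdot 624497 = \frac{39579240346127}{150}$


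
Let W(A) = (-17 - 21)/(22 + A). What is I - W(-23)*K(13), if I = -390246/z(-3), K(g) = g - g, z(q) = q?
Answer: 130082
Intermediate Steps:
K(g) = 0
I = 130082 (I = -390246/(-3) = -390246*(-1/3) = 130082)
W(A) = -38/(22 + A)
I - W(-23)*K(13) = 130082 - (-38/(22 - 23))*0 = 130082 - (-38/(-1))*0 = 130082 - (-38*(-1))*0 = 130082 - 38*0 = 130082 - 1*0 = 130082 + 0 = 130082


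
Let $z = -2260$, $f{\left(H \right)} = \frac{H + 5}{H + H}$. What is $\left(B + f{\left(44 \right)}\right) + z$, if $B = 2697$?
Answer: $\frac{38505}{88} \approx 437.56$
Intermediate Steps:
$f{\left(H \right)} = \frac{5 + H}{2 H}$
$\left(B + f{\left(44 \right)}\right) + z = \left(2697 + \frac{5 + 44}{2 \cdot 44}\right) - 2260 = \left(2697 + \frac{1}{2} \cdot \frac{1}{44} \cdot 49\right) - 2260 = \left(2697 + \frac{49}{88}\right) - 2260 = \frac{237385}{88} - 2260 = \frac{38505}{88}$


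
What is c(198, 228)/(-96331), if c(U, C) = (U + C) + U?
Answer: -624/96331 ≈ -0.0064777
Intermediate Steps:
c(U, C) = C + 2*U (c(U, C) = (C + U) + U = C + 2*U)
c(198, 228)/(-96331) = (228 + 2*198)/(-96331) = (228 + 396)*(-1/96331) = 624*(-1/96331) = -624/96331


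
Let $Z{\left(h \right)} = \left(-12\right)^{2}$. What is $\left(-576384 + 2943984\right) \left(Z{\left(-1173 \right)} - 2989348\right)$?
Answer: $-7077239390400$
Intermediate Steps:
$Z{\left(h \right)} = 144$
$\left(-576384 + 2943984\right) \left(Z{\left(-1173 \right)} - 2989348\right) = \left(-576384 + 2943984\right) \left(144 - 2989348\right) = 2367600 \left(-2989204\right) = -7077239390400$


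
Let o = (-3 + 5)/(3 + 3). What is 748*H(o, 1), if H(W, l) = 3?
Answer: 2244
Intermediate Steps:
o = 1/3 (o = 2/6 = 2*(1/6) = 1/3 ≈ 0.33333)
748*H(o, 1) = 748*3 = 2244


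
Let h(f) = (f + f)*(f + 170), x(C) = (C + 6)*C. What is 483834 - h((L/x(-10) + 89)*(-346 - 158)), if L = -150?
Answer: -3677062038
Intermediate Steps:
x(C) = C*(6 + C) (x(C) = (6 + C)*C = C*(6 + C))
h(f) = 2*f*(170 + f) (h(f) = (2*f)*(170 + f) = 2*f*(170 + f))
483834 - h((L/x(-10) + 89)*(-346 - 158)) = 483834 - 2*(-150*(-1/(10*(6 - 10))) + 89)*(-346 - 158)*(170 + (-150*(-1/(10*(6 - 10))) + 89)*(-346 - 158)) = 483834 - 2*(-150/((-10*(-4))) + 89)*(-504)*(170 + (-150/((-10*(-4))) + 89)*(-504)) = 483834 - 2*(-150/40 + 89)*(-504)*(170 + (-150/40 + 89)*(-504)) = 483834 - 2*(-150*1/40 + 89)*(-504)*(170 + (-150*1/40 + 89)*(-504)) = 483834 - 2*(-15/4 + 89)*(-504)*(170 + (-15/4 + 89)*(-504)) = 483834 - 2*(341/4)*(-504)*(170 + (341/4)*(-504)) = 483834 - 2*(-42966)*(170 - 42966) = 483834 - 2*(-42966)*(-42796) = 483834 - 1*3677545872 = 483834 - 3677545872 = -3677062038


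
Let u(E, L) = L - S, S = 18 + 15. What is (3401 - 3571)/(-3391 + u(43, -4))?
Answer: 85/1714 ≈ 0.049592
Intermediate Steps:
S = 33
u(E, L) = -33 + L (u(E, L) = L - 1*33 = L - 33 = -33 + L)
(3401 - 3571)/(-3391 + u(43, -4)) = (3401 - 3571)/(-3391 + (-33 - 4)) = -170/(-3391 - 37) = -170/(-3428) = -170*(-1/3428) = 85/1714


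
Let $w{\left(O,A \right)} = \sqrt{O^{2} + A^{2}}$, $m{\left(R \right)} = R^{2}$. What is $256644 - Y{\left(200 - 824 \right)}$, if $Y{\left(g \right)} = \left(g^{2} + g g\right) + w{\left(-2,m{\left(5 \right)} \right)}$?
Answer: $-522108 - \sqrt{629} \approx -5.2213 \cdot 10^{5}$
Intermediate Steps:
$w{\left(O,A \right)} = \sqrt{A^{2} + O^{2}}$
$Y{\left(g \right)} = \sqrt{629} + 2 g^{2}$ ($Y{\left(g \right)} = \left(g^{2} + g g\right) + \sqrt{\left(5^{2}\right)^{2} + \left(-2\right)^{2}} = \left(g^{2} + g^{2}\right) + \sqrt{25^{2} + 4} = 2 g^{2} + \sqrt{625 + 4} = 2 g^{2} + \sqrt{629} = \sqrt{629} + 2 g^{2}$)
$256644 - Y{\left(200 - 824 \right)} = 256644 - \left(\sqrt{629} + 2 \left(200 - 824\right)^{2}\right) = 256644 - \left(\sqrt{629} + 2 \left(-624\right)^{2}\right) = 256644 - \left(\sqrt{629} + 2 \cdot 389376\right) = 256644 - \left(\sqrt{629} + 778752\right) = 256644 - \left(778752 + \sqrt{629}\right) = -522108 - \sqrt{629}$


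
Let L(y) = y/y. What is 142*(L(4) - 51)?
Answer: -7100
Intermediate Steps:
L(y) = 1
142*(L(4) - 51) = 142*(1 - 51) = 142*(-50) = -7100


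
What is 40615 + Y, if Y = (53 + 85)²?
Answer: 59659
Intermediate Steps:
Y = 19044 (Y = 138² = 19044)
40615 + Y = 40615 + 19044 = 59659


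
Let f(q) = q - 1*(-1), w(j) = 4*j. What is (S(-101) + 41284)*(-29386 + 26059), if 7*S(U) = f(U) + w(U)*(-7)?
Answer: -970539132/7 ≈ -1.3865e+8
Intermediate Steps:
f(q) = 1 + q (f(q) = q + 1 = 1 + q)
S(U) = 1/7 - 27*U/7 (S(U) = ((1 + U) + (4*U)*(-7))/7 = ((1 + U) - 28*U)/7 = (1 - 27*U)/7 = 1/7 - 27*U/7)
(S(-101) + 41284)*(-29386 + 26059) = ((1/7 - 27/7*(-101)) + 41284)*(-29386 + 26059) = ((1/7 + 2727/7) + 41284)*(-3327) = (2728/7 + 41284)*(-3327) = (291716/7)*(-3327) = -970539132/7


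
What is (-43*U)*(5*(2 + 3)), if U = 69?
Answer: -74175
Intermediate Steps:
(-43*U)*(5*(2 + 3)) = (-43*69)*(5*(2 + 3)) = -14835*5 = -2967*25 = -74175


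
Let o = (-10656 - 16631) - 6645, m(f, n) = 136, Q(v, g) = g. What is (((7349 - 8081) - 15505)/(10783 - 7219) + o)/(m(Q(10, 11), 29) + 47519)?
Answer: -24189977/33968484 ≈ -0.71213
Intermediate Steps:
o = -33932 (o = -27287 - 6645 = -33932)
(((7349 - 8081) - 15505)/(10783 - 7219) + o)/(m(Q(10, 11), 29) + 47519) = (((7349 - 8081) - 15505)/(10783 - 7219) - 33932)/(136 + 47519) = ((-732 - 15505)/3564 - 33932)/47655 = (-16237*1/3564 - 33932)*(1/47655) = (-16237/3564 - 33932)*(1/47655) = -120949885/3564*1/47655 = -24189977/33968484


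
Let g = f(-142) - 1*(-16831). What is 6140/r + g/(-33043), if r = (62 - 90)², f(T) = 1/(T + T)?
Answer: 841742802/114956597 ≈ 7.3223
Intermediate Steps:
f(T) = 1/(2*T)
r = 784 (r = (-28)² = 784)
g = 4780003/284 (g = (½)/(-142) - 1*(-16831) = (½)*(-1/142) + 16831 = -1/284 + 16831 = 4780003/284 ≈ 16831.)
6140/r + g/(-33043) = 6140/784 + (4780003/284)/(-33043) = 6140*(1/784) + (4780003/284)*(-1/33043) = 1535/196 - 4780003/9384212 = 841742802/114956597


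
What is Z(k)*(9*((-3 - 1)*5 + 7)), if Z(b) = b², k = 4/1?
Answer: -1872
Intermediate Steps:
k = 4 (k = 4*1 = 4)
Z(k)*(9*((-3 - 1)*5 + 7)) = 4²*(9*((-3 - 1)*5 + 7)) = 16*(9*(-4*5 + 7)) = 16*(9*(-20 + 7)) = 16*(9*(-13)) = 16*(-117) = -1872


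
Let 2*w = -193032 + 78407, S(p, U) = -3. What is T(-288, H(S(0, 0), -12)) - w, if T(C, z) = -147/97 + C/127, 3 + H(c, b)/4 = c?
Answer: 1411972165/24638 ≈ 57309.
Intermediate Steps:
H(c, b) = -12 + 4*c
T(C, z) = -147/97 + C/127 (T(C, z) = -147*1/97 + C*(1/127) = -147/97 + C/127)
w = -114625/2 (w = (-193032 + 78407)/2 = (½)*(-114625) = -114625/2 ≈ -57313.)
T(-288, H(S(0, 0), -12)) - w = (-147/97 + (1/127)*(-288)) - 1*(-114625/2) = (-147/97 - 288/127) + 114625/2 = -46605/12319 + 114625/2 = 1411972165/24638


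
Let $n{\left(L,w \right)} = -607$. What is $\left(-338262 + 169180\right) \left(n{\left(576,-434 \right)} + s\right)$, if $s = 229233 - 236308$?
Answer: $1298887924$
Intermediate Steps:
$s = -7075$ ($s = 229233 - 236308 = -7075$)
$\left(-338262 + 169180\right) \left(n{\left(576,-434 \right)} + s\right) = \left(-338262 + 169180\right) \left(-607 - 7075\right) = \left(-169082\right) \left(-7682\right) = 1298887924$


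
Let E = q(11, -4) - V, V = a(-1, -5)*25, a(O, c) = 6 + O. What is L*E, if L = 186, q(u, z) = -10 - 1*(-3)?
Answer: -24552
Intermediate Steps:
q(u, z) = -7 (q(u, z) = -10 + 3 = -7)
V = 125 (V = (6 - 1)*25 = 5*25 = 125)
E = -132 (E = -7 - 1*125 = -7 - 125 = -132)
L*E = 186*(-132) = -24552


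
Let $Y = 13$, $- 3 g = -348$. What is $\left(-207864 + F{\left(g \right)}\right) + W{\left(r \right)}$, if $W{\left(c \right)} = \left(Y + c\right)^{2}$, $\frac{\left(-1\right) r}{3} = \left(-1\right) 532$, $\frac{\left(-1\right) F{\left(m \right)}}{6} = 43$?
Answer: $2380759$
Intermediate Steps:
$g = 116$ ($g = \left(- \frac{1}{3}\right) \left(-348\right) = 116$)
$F{\left(m \right)} = -258$ ($F{\left(m \right)} = \left(-6\right) 43 = -258$)
$r = 1596$ ($r = - 3 \left(\left(-1\right) 532\right) = \left(-3\right) \left(-532\right) = 1596$)
$W{\left(c \right)} = \left(13 + c\right)^{2}$
$\left(-207864 + F{\left(g \right)}\right) + W{\left(r \right)} = \left(-207864 - 258\right) + \left(13 + 1596\right)^{2} = -208122 + 1609^{2} = -208122 + 2588881 = 2380759$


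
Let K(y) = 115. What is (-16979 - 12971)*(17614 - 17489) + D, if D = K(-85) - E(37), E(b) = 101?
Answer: -3743736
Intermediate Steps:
D = 14 (D = 115 - 1*101 = 115 - 101 = 14)
(-16979 - 12971)*(17614 - 17489) + D = (-16979 - 12971)*(17614 - 17489) + 14 = -29950*125 + 14 = -3743750 + 14 = -3743736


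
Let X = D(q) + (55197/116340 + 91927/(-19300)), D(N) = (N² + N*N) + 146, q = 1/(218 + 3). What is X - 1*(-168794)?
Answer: 154387144558178431/913881045350 ≈ 1.6894e+5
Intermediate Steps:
q = 1/221 ≈ 0.0045249
D(N) = 146 + 2*N² (D(N) = (N² + N²) + 146 = 2*N² + 146 = 146 + 2*N²)
X = 129507389370531/913881045350 (X = (146 + 2*(1/221)²) + (55197/116340 + 91927/(-19300)) = (146 + 2*(1/48841)) + (55197*(1/116340) + 91927*(-1/19300)) = (146 + 2/48841) + (18399/38780 - 91927/19300) = 7130788/48841 - 80245709/18711350 = 129507389370531/913881045350 ≈ 141.71)
X - 1*(-168794) = 129507389370531/913881045350 - 1*(-168794) = 129507389370531/913881045350 + 168794 = 154387144558178431/913881045350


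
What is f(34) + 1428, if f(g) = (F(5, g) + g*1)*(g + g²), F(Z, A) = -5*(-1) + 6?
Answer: 54978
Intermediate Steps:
F(Z, A) = 11 (F(Z, A) = 5 + 6 = 11)
f(g) = (11 + g)*(g + g²) (f(g) = (11 + g*1)*(g + g²) = (11 + g)*(g + g²))
f(34) + 1428 = 34*(11 + 34² + 12*34) + 1428 = 34*(11 + 1156 + 408) + 1428 = 34*1575 + 1428 = 53550 + 1428 = 54978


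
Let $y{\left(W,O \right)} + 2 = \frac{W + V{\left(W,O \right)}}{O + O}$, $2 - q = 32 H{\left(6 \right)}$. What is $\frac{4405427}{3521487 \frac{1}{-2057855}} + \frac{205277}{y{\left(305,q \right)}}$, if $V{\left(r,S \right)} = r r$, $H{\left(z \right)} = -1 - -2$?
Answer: $- \frac{28241194645423573}{10969432005} \approx -2.5745 \cdot 10^{6}$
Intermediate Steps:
$H{\left(z \right)} = 1$ ($H{\left(z \right)} = -1 + 2 = 1$)
$V{\left(r,S \right)} = r^{2}$
$q = -30$ ($q = 2 - 32 \cdot 1 = 2 - 32 = -30$)
$y{\left(W,O \right)} = -2 + \frac{W + W^{2}}{2 O}$ ($y{\left(W,O \right)} = -2 + \frac{W + W^{2}}{O + O} = -2 + \frac{W + W^{2}}{2 O}$)
$\frac{4405427}{3521487 \frac{1}{-2057855}} + \frac{205277}{y{\left(305,q \right)}} = \frac{4405427}{3521487 \frac{1}{-2057855}} + \frac{205277}{\frac{1}{2} \frac{1}{-30} \left(305 + 305^{2} - -120\right)} = \frac{4405427}{3521487 \left(- \frac{1}{2057855}\right)} + \frac{205277}{\frac{1}{2} \left(- \frac{1}{30}\right) \left(305 + 93025 + 120\right)} = \frac{4405427}{- \frac{3521487}{2057855}} + \frac{205277}{\frac{1}{2} \left(- \frac{1}{30}\right) 93450} = 4405427 \left(- \frac{2057855}{3521487}\right) + \frac{205277}{- \frac{3115}{2}} = - \frac{9065729979085}{3521487} + 205277 \left(- \frac{2}{3115}\right) = - \frac{9065729979085}{3521487} - \frac{410554}{3115} = - \frac{28241194645423573}{10969432005}$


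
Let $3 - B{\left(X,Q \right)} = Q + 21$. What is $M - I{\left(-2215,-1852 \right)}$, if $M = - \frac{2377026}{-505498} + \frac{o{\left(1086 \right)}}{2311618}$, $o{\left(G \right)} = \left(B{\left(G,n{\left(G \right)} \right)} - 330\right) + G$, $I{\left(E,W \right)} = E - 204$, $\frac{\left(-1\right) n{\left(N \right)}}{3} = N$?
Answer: $\frac{708035626282798}{292129568941} \approx 2423.7$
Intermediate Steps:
$n{\left(N \right)} = - 3 N$
$B{\left(X,Q \right)} = -18 - Q$ ($B{\left(X,Q \right)} = 3 - \left(Q + 21\right) = 3 - \left(21 + Q\right) = -18 - Q$)
$I{\left(E,W \right)} = -204 + E$
$o{\left(G \right)} = -348 + 4 G$ ($o{\left(G \right)} = \left(\left(-18 - - 3 G\right) - 330\right) + G = \left(\left(-18 + 3 G\right) - 330\right) + G = \left(-348 + 3 G\right) + G = -348 + 4 G$)
$M = \frac{1374199014519}{292129568941}$ ($M = - \frac{2377026}{-505498} + \frac{-348 + 4 \cdot 1086}{2311618} = \left(-2377026\right) \left(- \frac{1}{505498}\right) + \left(-348 + 4344\right) \frac{1}{2311618} = \frac{1188513}{252749} + 3996 \cdot \frac{1}{2311618} = \frac{1188513}{252749} + \frac{1998}{1155809} = \frac{1374199014519}{292129568941} \approx 4.7041$)
$M - I{\left(-2215,-1852 \right)} = \frac{1374199014519}{292129568941} - \left(-204 - 2215\right) = \frac{1374199014519}{292129568941} - -2419 = \frac{1374199014519}{292129568941} + 2419 = \frac{708035626282798}{292129568941}$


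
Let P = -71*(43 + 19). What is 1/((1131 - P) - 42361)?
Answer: -1/36828 ≈ -2.7153e-5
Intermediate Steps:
P = -4402 (P = -71*62 = -4402)
1/((1131 - P) - 42361) = 1/((1131 - 1*(-4402)) - 42361) = 1/((1131 + 4402) - 42361) = 1/(5533 - 42361) = 1/(-36828) = -1/36828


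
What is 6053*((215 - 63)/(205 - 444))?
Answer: -920056/239 ≈ -3849.6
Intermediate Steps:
6053*((215 - 63)/(205 - 444)) = 6053*(152/(-239)) = 6053*(152*(-1/239)) = 6053*(-152/239) = -920056/239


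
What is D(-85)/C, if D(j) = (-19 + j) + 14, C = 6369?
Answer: -30/2123 ≈ -0.014131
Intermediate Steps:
D(j) = -5 + j
D(-85)/C = (-5 - 85)/6369 = -90*1/6369 = -30/2123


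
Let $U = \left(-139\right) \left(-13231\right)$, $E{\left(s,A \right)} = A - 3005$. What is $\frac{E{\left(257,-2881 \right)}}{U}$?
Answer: $- \frac{5886}{1839109} \approx -0.0032005$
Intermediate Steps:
$E{\left(s,A \right)} = -3005 + A$
$U = 1839109$
$\frac{E{\left(257,-2881 \right)}}{U} = \frac{-3005 - 2881}{1839109} = \left(-5886\right) \frac{1}{1839109} = - \frac{5886}{1839109}$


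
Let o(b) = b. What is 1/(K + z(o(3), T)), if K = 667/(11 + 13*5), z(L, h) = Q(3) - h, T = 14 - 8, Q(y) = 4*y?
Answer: 76/1123 ≈ 0.067676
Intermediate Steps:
T = 6
z(L, h) = 12 - h (z(L, h) = 4*3 - h = 12 - h)
K = 667/76 (K = 667/(11 + 65) = 667/76 ≈ 8.7763)
1/(K + z(o(3), T)) = 1/(667/76 + (12 - 1*6)) = 1/(667/76 + (12 - 6)) = 1/(667/76 + 6) = 1/(1123/76) = 76/1123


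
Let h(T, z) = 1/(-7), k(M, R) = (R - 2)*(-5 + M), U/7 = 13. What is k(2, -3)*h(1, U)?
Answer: -15/7 ≈ -2.1429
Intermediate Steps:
U = 91 (U = 7*13 = 91)
k(M, R) = (-5 + M)*(-2 + R) (k(M, R) = (-2 + R)*(-5 + M) = (-5 + M)*(-2 + R))
h(T, z) = -⅐
k(2, -3)*h(1, U) = (10 - 5*(-3) - 2*2 + 2*(-3))*(-⅐) = (10 + 15 - 4 - 6)*(-⅐) = 15*(-⅐) = -15/7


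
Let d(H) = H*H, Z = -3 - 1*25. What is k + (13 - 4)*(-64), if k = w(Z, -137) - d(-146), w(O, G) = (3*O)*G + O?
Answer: -10412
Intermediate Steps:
Z = -28 (Z = -3 - 25 = -28)
d(H) = H²
w(O, G) = O + 3*G*O (w(O, G) = 3*G*O + O = O + 3*G*O)
k = -9836 (k = -28*(1 + 3*(-137)) - 1*(-146)² = -28*(1 - 411) - 1*21316 = -28*(-410) - 21316 = 11480 - 21316 = -9836)
k + (13 - 4)*(-64) = -9836 + (13 - 4)*(-64) = -9836 + 9*(-64) = -9836 - 576 = -10412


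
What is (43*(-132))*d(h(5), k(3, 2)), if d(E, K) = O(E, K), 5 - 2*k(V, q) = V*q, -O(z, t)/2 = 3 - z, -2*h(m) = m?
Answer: 62436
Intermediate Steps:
h(m) = -m/2
O(z, t) = -6 + 2*z (O(z, t) = -2*(3 - z) = -6 + 2*z)
k(V, q) = 5/2 - V*q/2
d(E, K) = -6 + 2*E
(43*(-132))*d(h(5), k(3, 2)) = (43*(-132))*(-6 + 2*(-½*5)) = -5676*(-6 + 2*(-5/2)) = -5676*(-6 - 5) = -5676*(-11) = 62436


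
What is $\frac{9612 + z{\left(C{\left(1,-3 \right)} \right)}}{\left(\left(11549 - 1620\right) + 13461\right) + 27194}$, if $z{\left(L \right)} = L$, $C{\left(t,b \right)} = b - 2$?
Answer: $\frac{9607}{50584} \approx 0.18992$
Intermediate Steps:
$C{\left(t,b \right)} = -2 + b$
$\frac{9612 + z{\left(C{\left(1,-3 \right)} \right)}}{\left(\left(11549 - 1620\right) + 13461\right) + 27194} = \frac{9612 - 5}{\left(\left(11549 - 1620\right) + 13461\right) + 27194} = \frac{9612 - 5}{\left(9929 + 13461\right) + 27194} = \frac{9607}{23390 + 27194} = \frac{9607}{50584}$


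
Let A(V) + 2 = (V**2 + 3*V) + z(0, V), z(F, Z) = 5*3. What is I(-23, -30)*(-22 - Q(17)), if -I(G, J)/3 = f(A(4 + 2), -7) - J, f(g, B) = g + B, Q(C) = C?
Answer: 10530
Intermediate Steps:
z(F, Z) = 15
A(V) = 13 + V**2 + 3*V (A(V) = -2 + ((V**2 + 3*V) + 15) = -2 + (15 + V**2 + 3*V) = 13 + V**2 + 3*V)
f(g, B) = B + g
I(G, J) = -180 + 3*J (I(G, J) = -3*((-7 + (13 + (4 + 2)**2 + 3*(4 + 2))) - J) = -3*((-7 + (13 + 6**2 + 3*6)) - J) = -3*((-7 + (13 + 36 + 18)) - J) = -3*((-7 + 67) - J) = -3*(60 - J) = -180 + 3*J)
I(-23, -30)*(-22 - Q(17)) = (-180 + 3*(-30))*(-22 - 1*17) = (-180 - 90)*(-22 - 17) = -270*(-39) = 10530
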